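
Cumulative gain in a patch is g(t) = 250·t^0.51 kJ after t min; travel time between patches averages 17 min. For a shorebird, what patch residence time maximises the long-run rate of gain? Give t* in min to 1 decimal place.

Optimal t* satisfies g'(t*) = g(t*)/(T + t*).
g'(t) = 0.51·250·t^-0.49. Setting 0.51·250·t^-0.49 = 250·t^0.51/(17+t) gives 0.51(17+t) = t, so 0.49·t = 0.51×17.
t* = 0.51×17/0.49 = 17.69 min.

17.7 min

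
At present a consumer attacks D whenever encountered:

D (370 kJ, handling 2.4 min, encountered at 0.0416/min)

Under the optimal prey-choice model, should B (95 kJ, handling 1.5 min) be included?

Intake rate on the current diet: R = (0.0416×370) / (1 + 0.0416×2.4) = 15.39/1.1 = 13.99 kJ/min.
Profitability of B: 95/1.5 = 63.33 kJ/min.
63.33 > 13.99, so adding B raises the average — include it.

Yes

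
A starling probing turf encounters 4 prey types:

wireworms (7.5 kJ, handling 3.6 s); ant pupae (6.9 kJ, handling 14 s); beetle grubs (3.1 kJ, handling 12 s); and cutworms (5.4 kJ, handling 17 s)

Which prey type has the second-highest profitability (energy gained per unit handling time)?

ant pupae

In descending order of E/h:
wireworms: 7.5/3.6 = 2.08 kJ/s
ant pupae: 6.9/14 = 0.493 kJ/s
cutworms: 5.4/17 = 0.318 kJ/s
beetle grubs: 3.1/12 = 0.258 kJ/s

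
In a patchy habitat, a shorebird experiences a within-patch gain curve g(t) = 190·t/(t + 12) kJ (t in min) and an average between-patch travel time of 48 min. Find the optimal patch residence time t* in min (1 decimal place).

Maximise g(t)/(T+t): set derivative to zero → g'(t)(T+t) = g(t).
g'(t) = 190·12/(t + 12)². Setting 190·12/(t+12)² = 190t/[(t+12)(48+t)] gives 12(48+t) = t(t+12), so t² = 12×48 = 576.
t* = √576 = 24 min.

24.0 min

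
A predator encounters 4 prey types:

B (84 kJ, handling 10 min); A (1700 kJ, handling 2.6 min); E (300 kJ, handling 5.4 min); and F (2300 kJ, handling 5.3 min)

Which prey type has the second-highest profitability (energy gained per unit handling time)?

In descending order of E/h:
A: 1700/2.6 = 654 kJ/min
F: 2300/5.3 = 434 kJ/min
E: 300/5.4 = 55.6 kJ/min
B: 84/10 = 8.4 kJ/min

F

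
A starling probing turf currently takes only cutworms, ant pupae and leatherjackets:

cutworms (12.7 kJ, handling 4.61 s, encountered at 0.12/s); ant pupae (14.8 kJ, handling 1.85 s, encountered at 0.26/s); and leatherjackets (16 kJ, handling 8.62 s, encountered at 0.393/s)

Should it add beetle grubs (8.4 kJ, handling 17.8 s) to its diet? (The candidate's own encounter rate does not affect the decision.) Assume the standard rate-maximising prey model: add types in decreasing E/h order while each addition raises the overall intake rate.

No

On cutworms, ant pupae and leatherjackets alone, R = ΣλE/(1+Σλh) = 11.66/5.422 = 2.151 kJ/s.
beetle grubs: E/h = 8.4/17.8 = 0.4719 kJ/s.
0.4719 < 2.151, so adding beetle grubs would lower the average — exclude it.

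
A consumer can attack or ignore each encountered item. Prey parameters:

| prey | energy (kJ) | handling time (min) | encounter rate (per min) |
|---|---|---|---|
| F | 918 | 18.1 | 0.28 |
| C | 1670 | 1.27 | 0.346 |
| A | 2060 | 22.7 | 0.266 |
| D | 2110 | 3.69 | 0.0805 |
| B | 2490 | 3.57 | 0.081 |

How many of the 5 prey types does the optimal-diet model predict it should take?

Rank by E/h (kJ/min): C 1.31e+03, B 697, D 572, A 90.7, F 50.7. Include each in turn until the next type's E/h falls below the running intake rate.
Rate on top 1: 401.4. B: 697 > 401.4 → include.
Rate on top 2: 451. D: 572 > 451 → include.
Rate on top 3: 468.7. A: 90.7 < 468.7 → exclude; stop.
Optimal diet: C, B, D — 3 of 5 types.

3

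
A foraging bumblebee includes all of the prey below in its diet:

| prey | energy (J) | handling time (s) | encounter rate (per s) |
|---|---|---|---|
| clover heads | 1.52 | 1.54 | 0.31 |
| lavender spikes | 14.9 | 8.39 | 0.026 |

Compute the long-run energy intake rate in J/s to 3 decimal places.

R = Σλ_iE_i / (1 + Σλ_ih_i)
Numerator: 0.31×1.52 + 0.026×14.9 = 0.8586
Denominator: 1 + 0.31×1.54 + 0.026×8.39 = 1.696
R = 0.8586/1.696 = 0.5064 J/s

0.506 J/s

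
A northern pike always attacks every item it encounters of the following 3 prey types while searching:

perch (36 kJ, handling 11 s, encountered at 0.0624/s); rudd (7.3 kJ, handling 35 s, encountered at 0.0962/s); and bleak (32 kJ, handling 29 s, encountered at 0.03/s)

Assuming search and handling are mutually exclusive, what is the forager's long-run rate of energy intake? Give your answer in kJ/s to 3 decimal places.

0.660 kJ/s

Energy encountered per unit search time: 0.0624×36 + 0.0962×7.3 + 0.03×32 = 3.909 kJ/s.
Handling time per unit search time: 0.0624×11 + 0.0962×35 + 0.03×29 = 4.923.
Rate = 3.909/(1 + 4.923) = 0.6599 kJ/s.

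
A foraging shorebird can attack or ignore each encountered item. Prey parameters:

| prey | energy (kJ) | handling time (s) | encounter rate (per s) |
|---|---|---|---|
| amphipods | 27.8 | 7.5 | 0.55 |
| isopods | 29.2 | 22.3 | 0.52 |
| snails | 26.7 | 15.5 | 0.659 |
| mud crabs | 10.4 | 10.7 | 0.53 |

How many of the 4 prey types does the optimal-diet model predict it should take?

Rank by E/h (kJ/s): amphipods 3.71, snails 1.72, isopods 1.31, mud crabs 0.972. Include each in turn until the next type's E/h falls below the running intake rate.
Rate on top 1: 2.983. snails: 1.72 < 2.983 → exclude; stop.
Optimal diet: amphipods — 1 of 4 types.

1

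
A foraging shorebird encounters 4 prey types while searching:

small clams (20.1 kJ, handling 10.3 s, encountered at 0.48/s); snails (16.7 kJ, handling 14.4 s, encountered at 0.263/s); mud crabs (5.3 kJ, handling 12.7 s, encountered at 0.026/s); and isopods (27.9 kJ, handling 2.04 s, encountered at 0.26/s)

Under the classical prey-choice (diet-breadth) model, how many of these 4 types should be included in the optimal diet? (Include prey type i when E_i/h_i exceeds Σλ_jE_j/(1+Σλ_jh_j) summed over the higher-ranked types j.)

1

Rank by E/h (kJ/s): isopods 13.7, small clams 1.95, snails 1.16, mud crabs 0.417. Include each in turn until the next type's E/h falls below the running intake rate.
Rate on top 1: 4.74. small clams: 1.95 < 4.74 → exclude; stop.
Optimal diet: isopods — 1 of 4 types.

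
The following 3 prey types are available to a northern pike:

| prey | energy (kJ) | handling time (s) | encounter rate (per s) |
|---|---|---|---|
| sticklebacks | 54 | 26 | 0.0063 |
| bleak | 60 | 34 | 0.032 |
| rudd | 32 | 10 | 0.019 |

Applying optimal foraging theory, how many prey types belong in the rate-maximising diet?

3

E/h in descending order: rudd 3.2, sticklebacks 2.08, bleak 1.76 kJ/s. The optimal diet is the largest prefix of this list for which every included type satisfies E_i/h_i > R on the types above it.
Rate on top 1: 0.5109. sticklebacks: 2.08 > 0.5109 → include.
Rate on top 2: 0.7004. bleak: 1.76 > 0.7004 → include.
Optimal diet: rudd, sticklebacks, bleak — 3 of 3 types.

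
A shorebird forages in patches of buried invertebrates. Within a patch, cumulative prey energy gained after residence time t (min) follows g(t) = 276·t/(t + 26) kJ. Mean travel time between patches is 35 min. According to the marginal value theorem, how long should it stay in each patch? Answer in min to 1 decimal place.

By the marginal value theorem, leave when the instantaneous gain rate g'(t) equals the habitat-wide average g(t)/(T + t).
g'(t) = 276·26/(t + 26)². Setting 276·26/(t+26)² = 276t/[(t+26)(35+t)] gives 26(35+t) = t(t+26), so t² = 26×35 = 910.
t* = √910 = 30.17 min.

30.2 min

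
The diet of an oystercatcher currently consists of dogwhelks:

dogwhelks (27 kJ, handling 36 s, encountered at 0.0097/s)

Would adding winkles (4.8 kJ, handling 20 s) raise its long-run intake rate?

Yes

Current rate: (0.0097×27)/(1 + 0.0097×36) = 0.1941 kJ/s.
Profitability of winkles: 4.8/20 = 0.24 kJ/s.
Since 0.24 > R, including winkles increases the long-run rate.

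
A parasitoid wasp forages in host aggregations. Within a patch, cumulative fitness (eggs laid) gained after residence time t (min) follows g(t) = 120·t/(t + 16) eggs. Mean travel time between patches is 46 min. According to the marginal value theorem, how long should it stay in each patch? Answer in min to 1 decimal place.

By the marginal value theorem, leave when the instantaneous gain rate g'(t) equals the habitat-wide average g(t)/(T + t).
g'(t) = 120·16/(t + 16)². Setting 120·16/(t+16)² = 120t/[(t+16)(46+t)] gives 16(46+t) = t(t+16), so t² = 16×46 = 736.
t* = √736 = 27.13 min.

27.1 min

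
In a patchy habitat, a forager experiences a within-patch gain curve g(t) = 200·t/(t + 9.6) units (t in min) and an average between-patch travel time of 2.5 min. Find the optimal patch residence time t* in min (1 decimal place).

4.9 min

Optimal t* satisfies g'(t*) = g(t*)/(T + t*).
g'(t) = 200·9.6/(t + 9.6)². Setting 200·9.6/(t+9.6)² = 200t/[(t+9.6)(2.5+t)] gives 9.6(2.5+t) = t(t+9.6), so t² = 9.6×2.5 = 24.
t* = √24 = 4.899 min.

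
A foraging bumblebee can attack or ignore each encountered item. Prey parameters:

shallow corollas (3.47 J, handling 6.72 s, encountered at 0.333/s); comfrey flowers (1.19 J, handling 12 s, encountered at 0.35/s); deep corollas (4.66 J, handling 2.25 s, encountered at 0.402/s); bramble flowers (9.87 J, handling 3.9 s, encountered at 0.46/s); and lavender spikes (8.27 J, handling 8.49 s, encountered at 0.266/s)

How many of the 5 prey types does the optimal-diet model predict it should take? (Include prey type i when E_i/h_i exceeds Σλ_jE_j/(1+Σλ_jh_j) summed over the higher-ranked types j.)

2

Profitabilities (E/h, J/s): bramble flowers 2.53, deep corollas 2.07, lavender spikes 0.974, shallow corollas 0.516, comfrey flowers 0.0992. Add prey in this order while the next type's profitability exceeds the intake rate on those already taken.
Rate on top 1: 1.625. deep corollas: 2.07 > 1.625 → include.
Rate on top 2: 1.734. lavender spikes: 0.974 < 1.734 → exclude; stop.
Optimal diet: bramble flowers, deep corollas — 2 of 5 types.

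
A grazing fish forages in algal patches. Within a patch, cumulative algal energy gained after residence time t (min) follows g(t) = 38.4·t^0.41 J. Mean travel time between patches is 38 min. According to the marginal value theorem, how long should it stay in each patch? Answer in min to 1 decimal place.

26.4 min

Maximise g(t)/(T+t): set derivative to zero → g'(t)(T+t) = g(t).
g'(t) = 0.41·38.4·t^-0.59. Setting 0.41·38.4·t^-0.59 = 38.4·t^0.41/(38+t) gives 0.41(38+t) = t, so 0.59·t = 0.41×38.
t* = 0.41×38/0.59 = 26.41 min.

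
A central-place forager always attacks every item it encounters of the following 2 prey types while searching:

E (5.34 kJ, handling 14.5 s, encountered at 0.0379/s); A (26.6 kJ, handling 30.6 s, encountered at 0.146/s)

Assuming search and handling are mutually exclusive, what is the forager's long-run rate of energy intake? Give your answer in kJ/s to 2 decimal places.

0.68 kJ/s

R = (0.0379×5.34 + 0.146×26.6) / (1 + 0.0379×14.5 + 0.146×30.6) = 4.086/6.017 = 0.6791 kJ/s.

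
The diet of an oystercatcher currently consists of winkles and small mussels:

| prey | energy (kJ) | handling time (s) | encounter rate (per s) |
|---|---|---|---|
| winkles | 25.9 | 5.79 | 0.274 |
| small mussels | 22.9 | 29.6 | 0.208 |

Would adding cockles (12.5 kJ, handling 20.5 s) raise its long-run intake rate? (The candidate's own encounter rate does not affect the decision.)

Current rate: (0.274×25.9 + 0.208×22.9)/(1 + 0.274×5.79 + 0.208×29.6) = 1.356 kJ/s.
cockles: E/h = 12.5/20.5 = 0.6098 kJ/s.
Since 0.6098 < R, time spent handling cockles is better spent searching.

No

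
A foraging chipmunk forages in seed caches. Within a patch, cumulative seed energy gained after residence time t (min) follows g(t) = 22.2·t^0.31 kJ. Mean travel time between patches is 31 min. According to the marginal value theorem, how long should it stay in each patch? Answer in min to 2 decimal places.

Optimal t* satisfies g'(t*) = g(t*)/(T + t*).
g'(t) = 0.31·22.2·t^-0.69. Setting 0.31·22.2·t^-0.69 = 22.2·t^0.31/(31+t) gives 0.31(31+t) = t, so 0.69·t = 0.31×31.
t* = 0.31×31/0.69 = 13.93 min.

13.93 min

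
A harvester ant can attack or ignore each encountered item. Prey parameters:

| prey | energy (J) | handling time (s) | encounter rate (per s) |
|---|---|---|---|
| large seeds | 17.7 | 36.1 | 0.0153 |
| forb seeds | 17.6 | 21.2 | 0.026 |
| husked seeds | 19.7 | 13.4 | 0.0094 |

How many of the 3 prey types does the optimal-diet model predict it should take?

Rank by E/h (J/s): husked seeds 1.47, forb seeds 0.83, large seeds 0.49. Include each in turn until the next type's E/h falls below the running intake rate.
Rate on top 1: 0.1645. forb seeds: 0.83 > 0.1645 → include.
Rate on top 2: 0.3833. large seeds: 0.49 > 0.3833 → include.
Optimal diet: husked seeds, forb seeds, large seeds — 3 of 3 types.

3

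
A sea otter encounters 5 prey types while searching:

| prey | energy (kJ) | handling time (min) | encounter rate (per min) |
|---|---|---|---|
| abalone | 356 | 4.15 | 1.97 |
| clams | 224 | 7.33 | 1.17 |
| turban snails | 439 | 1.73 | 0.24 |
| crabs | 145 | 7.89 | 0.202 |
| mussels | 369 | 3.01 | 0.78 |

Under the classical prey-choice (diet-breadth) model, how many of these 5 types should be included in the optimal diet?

Profitabilities (E/h, kJ/min): turban snails 254, mussels 123, abalone 85.8, clams 30.6, crabs 18.4. Add prey in this order while the next type's profitability exceeds the intake rate on those already taken.
Rate on top 1: 74.45. mussels: 123 > 74.45 → include.
Rate on top 2: 104.5. abalone: 85.8 < 104.5 → exclude; stop.
Optimal diet: turban snails, mussels — 2 of 5 types.

2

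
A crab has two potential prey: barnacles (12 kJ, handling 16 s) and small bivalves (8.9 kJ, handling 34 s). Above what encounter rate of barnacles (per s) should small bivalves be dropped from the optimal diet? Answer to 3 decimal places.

0.034 per s

Drop small bivalves once their profitability E₂/h₂ falls below the rate achievable on barnacles alone: E₂/h₂ = λE₁/(1 + λh₁).
Solve for λ: λE₁h₂ = E₂(1 + λh₁) → λ(E₁h₂ − E₂h₁) = E₂ → λ = E₂/(E₁h₂ − E₂h₁).
λ = 8.9/(12×34 − 8.9×16) = 8.9/265.6 = 0.03351 per s.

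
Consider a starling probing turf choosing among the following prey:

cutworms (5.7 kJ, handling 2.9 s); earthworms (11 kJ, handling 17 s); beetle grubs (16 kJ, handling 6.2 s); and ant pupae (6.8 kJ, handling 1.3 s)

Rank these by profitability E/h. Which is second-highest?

Profitability E/h (kJ/s): cutworms = 5.7/2.9 = 1.97, earthworms = 11/17 = 0.647, beetle grubs = 16/6.2 = 2.58, ant pupae = 6.8/1.3 = 5.23.
Ranked: ant pupae > beetle grubs > cutworms > earthworms.

beetle grubs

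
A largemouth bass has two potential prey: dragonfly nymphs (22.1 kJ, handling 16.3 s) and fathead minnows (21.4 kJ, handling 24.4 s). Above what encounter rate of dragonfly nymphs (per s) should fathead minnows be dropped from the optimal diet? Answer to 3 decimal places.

0.112 per s

Drop fathead minnows once their profitability E₂/h₂ falls below the rate achievable on dragonfly nymphs alone: E₂/h₂ = λE₁/(1 + λh₁).
Solve for λ: λE₁h₂ = E₂(1 + λh₁) → λ(E₁h₂ − E₂h₁) = E₂ → λ = E₂/(E₁h₂ − E₂h₁).
λ = 21.4/(22.1×24.4 − 21.4×16.3) = 21.4/190.4 = 0.1124 per s.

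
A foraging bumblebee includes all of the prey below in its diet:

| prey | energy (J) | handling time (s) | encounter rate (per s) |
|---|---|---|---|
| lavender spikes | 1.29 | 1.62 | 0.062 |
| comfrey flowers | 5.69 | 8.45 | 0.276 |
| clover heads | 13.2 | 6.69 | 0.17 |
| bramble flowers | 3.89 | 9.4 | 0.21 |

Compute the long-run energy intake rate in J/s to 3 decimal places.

0.720 J/s

R = (0.062×1.29 + 0.276×5.69 + 0.17×13.2 + 0.21×3.89) / (1 + 0.062×1.62 + 0.276×8.45 + 0.17×6.69 + 0.21×9.4) = 4.711/6.544 = 0.72 J/s.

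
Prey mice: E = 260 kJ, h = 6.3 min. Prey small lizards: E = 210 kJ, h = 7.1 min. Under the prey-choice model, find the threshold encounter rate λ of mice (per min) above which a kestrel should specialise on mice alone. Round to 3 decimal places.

Drop small lizards once their profitability E₂/h₂ falls below the rate achievable on mice alone: E₂/h₂ = λE₁/(1 + λh₁).
Solve for λ: λE₁h₂ = E₂(1 + λh₁) → λ(E₁h₂ − E₂h₁) = E₂ → λ = E₂/(E₁h₂ − E₂h₁).
λ = 210/(260×7.1 − 210×6.3) = 210/523 = 0.4015 per min.

0.402 per min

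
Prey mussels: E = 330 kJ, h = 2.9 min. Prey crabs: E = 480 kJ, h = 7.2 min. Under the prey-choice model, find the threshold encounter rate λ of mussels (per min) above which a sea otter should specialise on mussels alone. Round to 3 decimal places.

0.488 per min

Drop crabs once their profitability E₂/h₂ falls below the rate achievable on mussels alone: E₂/h₂ = λE₁/(1 + λh₁).
Solve for λ: λE₁h₂ = E₂(1 + λh₁) → λ(E₁h₂ − E₂h₁) = E₂ → λ = E₂/(E₁h₂ − E₂h₁).
λ = 480/(330×7.2 − 480×2.9) = 480/984 = 0.4878 per min.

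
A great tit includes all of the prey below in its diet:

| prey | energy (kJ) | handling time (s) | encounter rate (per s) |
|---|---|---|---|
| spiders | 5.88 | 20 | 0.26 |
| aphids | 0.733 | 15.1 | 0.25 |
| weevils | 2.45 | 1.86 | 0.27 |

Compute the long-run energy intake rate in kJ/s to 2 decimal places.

Energy encountered per unit search time: 0.26×5.88 + 0.25×0.733 + 0.27×2.45 = 2.374 kJ/s.
Handling time per unit search time: 0.26×20 + 0.25×15.1 + 0.27×1.86 = 9.477.
Rate = 2.374/(1 + 9.477) = 0.2265 kJ/s.

0.23 kJ/s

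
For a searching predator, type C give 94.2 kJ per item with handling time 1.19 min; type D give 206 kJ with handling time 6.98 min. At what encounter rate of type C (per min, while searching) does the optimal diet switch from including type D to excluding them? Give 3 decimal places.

0.500 per min

The zero-one rule: include type D iff E₂/h₂ > λE₁/(1+λh₁). Equality gives the switch point.
λE₁h₂ = E₂ + λE₂h₁ ⇒ λ = E₂/(E₁h₂ − E₂h₁) = 206/(657.5 − 245.1) = 0.4995 per min.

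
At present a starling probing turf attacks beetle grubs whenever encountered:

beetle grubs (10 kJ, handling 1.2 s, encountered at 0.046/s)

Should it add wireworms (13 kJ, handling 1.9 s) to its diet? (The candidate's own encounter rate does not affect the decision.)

On beetle grubs alone, R = ΣλE/(1+Σλh) = 0.46/1.055 = 0.4359 kJ/s.
Profitability of wireworms: 13/1.9 = 6.842 kJ/s.
Since 6.842 > R, including wireworms increases the long-run rate.

Yes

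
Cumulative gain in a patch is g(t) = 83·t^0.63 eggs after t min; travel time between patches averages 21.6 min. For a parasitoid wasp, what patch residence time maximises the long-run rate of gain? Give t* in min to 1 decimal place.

36.8 min

Maximise g(t)/(T+t): set derivative to zero → g'(t)(T+t) = g(t).
g'(t) = 0.63·83·t^-0.37. Setting 0.63·83·t^-0.37 = 83·t^0.63/(21.6+t) gives 0.63(21.6+t) = t, so 0.37·t = 0.63×21.6.
t* = 0.63×21.6/0.37 = 36.78 min.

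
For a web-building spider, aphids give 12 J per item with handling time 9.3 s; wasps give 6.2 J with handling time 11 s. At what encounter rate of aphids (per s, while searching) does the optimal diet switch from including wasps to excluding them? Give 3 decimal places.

0.083 per s

The zero-one rule: include wasps iff E₂/h₂ > λE₁/(1+λh₁). Equality gives the switch point.
λE₁h₂ = E₂ + λE₂h₁ ⇒ λ = E₂/(E₁h₂ − E₂h₁) = 6.2/(132 − 57.66) = 0.0834 per s.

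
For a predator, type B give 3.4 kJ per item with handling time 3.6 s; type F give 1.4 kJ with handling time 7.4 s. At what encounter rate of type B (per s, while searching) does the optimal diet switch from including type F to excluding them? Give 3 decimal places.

The zero-one rule: include type F iff E₂/h₂ > λE₁/(1+λh₁). Equality gives the switch point.
λE₁h₂ = E₂ + λE₂h₁ ⇒ λ = E₂/(E₁h₂ − E₂h₁) = 1.4/(25.16 − 5.04) = 0.06958 per s.

0.070 per s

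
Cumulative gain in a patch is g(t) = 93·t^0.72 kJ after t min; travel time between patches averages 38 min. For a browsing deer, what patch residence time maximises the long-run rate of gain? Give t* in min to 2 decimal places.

Optimal t* satisfies g'(t*) = g(t*)/(T + t*).
g'(t) = 0.72·93·t^-0.28. Setting 0.72·93·t^-0.28 = 93·t^0.72/(38+t) gives 0.72(38+t) = t, so 0.28·t = 0.72×38.
t* = 0.72×38/0.28 = 97.71 min.

97.71 min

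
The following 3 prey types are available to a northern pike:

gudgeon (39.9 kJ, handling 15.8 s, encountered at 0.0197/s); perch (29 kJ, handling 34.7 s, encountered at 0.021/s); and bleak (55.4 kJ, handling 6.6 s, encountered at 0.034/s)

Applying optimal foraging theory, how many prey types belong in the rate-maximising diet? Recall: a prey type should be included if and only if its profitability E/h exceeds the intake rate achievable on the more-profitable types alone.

2

Profitabilities (E/h, kJ/s): bleak 8.39, gudgeon 2.53, perch 0.836. Add prey in this order while the next type's profitability exceeds the intake rate on those already taken.
Rate on top 1: 1.538. gudgeon: 2.53 > 1.538 → include.
Rate on top 2: 1.738. perch: 0.836 < 1.738 → exclude; stop.
Optimal diet: bleak, gudgeon — 2 of 3 types.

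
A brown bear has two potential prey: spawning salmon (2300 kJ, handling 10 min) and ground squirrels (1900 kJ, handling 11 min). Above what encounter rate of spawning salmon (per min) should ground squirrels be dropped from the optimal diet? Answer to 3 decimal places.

Drop ground squirrels once their profitability E₂/h₂ falls below the rate achievable on spawning salmon alone: E₂/h₂ = λE₁/(1 + λh₁).
Solve for λ: λE₁h₂ = E₂(1 + λh₁) → λ(E₁h₂ − E₂h₁) = E₂ → λ = E₂/(E₁h₂ − E₂h₁).
λ = 1900/(2300×11 − 1900×10) = 1900/6300 = 0.3016 per min.

0.302 per min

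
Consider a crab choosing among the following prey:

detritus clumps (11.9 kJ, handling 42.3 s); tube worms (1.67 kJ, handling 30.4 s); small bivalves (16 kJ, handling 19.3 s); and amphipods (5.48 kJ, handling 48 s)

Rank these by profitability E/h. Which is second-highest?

Profitability E/h (kJ/s): detritus clumps = 11.9/42.3 = 0.281, tube worms = 1.67/30.4 = 0.0549, small bivalves = 16/19.3 = 0.829, amphipods = 5.48/48 = 0.114.
Ranked: small bivalves > detritus clumps > amphipods > tube worms.

detritus clumps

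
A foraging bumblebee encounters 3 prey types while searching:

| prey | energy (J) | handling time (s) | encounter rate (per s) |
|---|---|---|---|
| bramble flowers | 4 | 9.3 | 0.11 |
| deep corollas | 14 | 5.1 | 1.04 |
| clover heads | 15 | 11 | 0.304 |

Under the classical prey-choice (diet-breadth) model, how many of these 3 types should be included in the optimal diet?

Rank by E/h (J/s): deep corollas 2.75, clover heads 1.36, bramble flowers 0.43. Include each in turn until the next type's E/h falls below the running intake rate.
Rate on top 1: 2.31. clover heads: 1.36 < 2.31 → exclude; stop.
Optimal diet: deep corollas — 1 of 3 types.

1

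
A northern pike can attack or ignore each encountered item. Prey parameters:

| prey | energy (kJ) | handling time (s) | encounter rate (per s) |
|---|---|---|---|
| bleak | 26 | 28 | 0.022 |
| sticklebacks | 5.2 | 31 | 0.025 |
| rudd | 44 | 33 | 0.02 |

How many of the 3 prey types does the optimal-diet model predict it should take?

Profitabilities (E/h, kJ/s): rudd 1.33, bleak 0.929, sticklebacks 0.168. Add prey in this order while the next type's profitability exceeds the intake rate on those already taken.
Rate on top 1: 0.5301. bleak: 0.929 > 0.5301 → include.
Rate on top 2: 0.638. sticklebacks: 0.168 < 0.638 → exclude; stop.
Optimal diet: rudd, bleak — 2 of 3 types.

2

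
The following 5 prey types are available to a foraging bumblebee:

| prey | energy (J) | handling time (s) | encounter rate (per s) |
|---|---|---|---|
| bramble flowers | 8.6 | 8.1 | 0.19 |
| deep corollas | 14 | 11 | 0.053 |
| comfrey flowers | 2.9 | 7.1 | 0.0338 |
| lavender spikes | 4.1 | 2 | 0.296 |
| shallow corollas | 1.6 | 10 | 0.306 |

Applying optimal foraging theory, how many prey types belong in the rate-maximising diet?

3

Rank by E/h (J/s): lavender spikes 2.05, deep corollas 1.27, bramble flowers 1.06, comfrey flowers 0.408, shallow corollas 0.16. Include each in turn until the next type's E/h falls below the running intake rate.
Rate on top 1: 0.7623. deep corollas: 1.27 > 0.7623 → include.
Rate on top 2: 0.8991. bramble flowers: 1.06 > 0.8991 → include.
Rate on top 3: 0.9665. comfrey flowers: 0.408 < 0.9665 → exclude; stop.
Optimal diet: lavender spikes, deep corollas, bramble flowers — 3 of 5 types.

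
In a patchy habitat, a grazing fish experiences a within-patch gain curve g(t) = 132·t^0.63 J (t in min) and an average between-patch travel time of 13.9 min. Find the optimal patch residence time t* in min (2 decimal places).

Maximise g(t)/(T+t): set derivative to zero → g'(t)(T+t) = g(t).
g'(t) = 0.63·132·t^-0.37. Setting 0.63·132·t^-0.37 = 132·t^0.63/(13.9+t) gives 0.63(13.9+t) = t, so 0.37·t = 0.63×13.9.
t* = 0.63×13.9/0.37 = 23.67 min.

23.67 min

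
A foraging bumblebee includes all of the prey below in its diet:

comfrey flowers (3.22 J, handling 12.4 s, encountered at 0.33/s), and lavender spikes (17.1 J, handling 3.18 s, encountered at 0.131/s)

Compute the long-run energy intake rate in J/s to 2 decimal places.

0.60 J/s

R = Σλ_iE_i / (1 + Σλ_ih_i)
Numerator: 0.33×3.22 + 0.131×17.1 = 3.303
Denominator: 1 + 0.33×12.4 + 0.131×3.18 = 5.509
R = 3.303/5.509 = 0.5996 J/s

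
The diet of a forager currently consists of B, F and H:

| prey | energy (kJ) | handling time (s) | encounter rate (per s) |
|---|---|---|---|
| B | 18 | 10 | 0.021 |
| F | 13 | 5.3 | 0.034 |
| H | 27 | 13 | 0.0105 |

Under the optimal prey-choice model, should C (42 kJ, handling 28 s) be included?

Current rate: (0.021×18 + 0.034×13 + 0.0105×27)/(1 + 0.021×10 + 0.034×5.3 + 0.0105×13) = 0.7228 kJ/s.
Profitability of C: 42/28 = 1.5 kJ/s.
1.5 > 0.7228, so adding C raises the average — include it.

Yes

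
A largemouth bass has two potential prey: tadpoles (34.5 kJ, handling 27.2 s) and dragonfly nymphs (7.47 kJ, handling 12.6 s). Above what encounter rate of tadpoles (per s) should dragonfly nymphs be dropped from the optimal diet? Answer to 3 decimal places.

At the threshold, the rate on tadpoles alone equals the profitability of dragonfly nymphs: λ·34.5/(1 + λ·27.2) = 7.47/12.6 = 0.5929.
Rearranging, λ(34.5 − 0.5929×27.2) = 0.5929, so λ = 0.5929/18.37 = 0.03227 per s.

0.032 per s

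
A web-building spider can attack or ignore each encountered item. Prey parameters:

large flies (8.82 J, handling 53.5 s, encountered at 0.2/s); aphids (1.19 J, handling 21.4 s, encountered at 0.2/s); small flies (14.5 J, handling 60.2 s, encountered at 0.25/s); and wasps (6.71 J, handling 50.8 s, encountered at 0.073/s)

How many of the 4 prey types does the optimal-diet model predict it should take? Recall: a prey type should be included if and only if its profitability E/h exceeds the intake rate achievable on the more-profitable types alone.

1

Rank by E/h (J/s): small flies 0.241, large flies 0.165, wasps 0.132, aphids 0.0556. Include each in turn until the next type's E/h falls below the running intake rate.
Rate on top 1: 0.2259. large flies: 0.165 < 0.2259 → exclude; stop.
Optimal diet: small flies — 1 of 4 types.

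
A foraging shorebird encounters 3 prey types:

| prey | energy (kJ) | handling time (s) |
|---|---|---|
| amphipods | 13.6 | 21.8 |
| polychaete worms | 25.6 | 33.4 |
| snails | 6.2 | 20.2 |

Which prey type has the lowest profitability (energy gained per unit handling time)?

In descending order of E/h:
polychaete worms: 25.6/33.4 = 0.766 kJ/s
amphipods: 13.6/21.8 = 0.624 kJ/s
snails: 6.2/20.2 = 0.307 kJ/s

snails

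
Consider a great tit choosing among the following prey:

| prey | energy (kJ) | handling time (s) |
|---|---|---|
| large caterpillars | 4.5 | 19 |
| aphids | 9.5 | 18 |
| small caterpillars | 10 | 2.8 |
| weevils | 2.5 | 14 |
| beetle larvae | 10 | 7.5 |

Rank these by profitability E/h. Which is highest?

small caterpillars

In descending order of E/h:
small caterpillars: 10/2.8 = 3.57 kJ/s
beetle larvae: 10/7.5 = 1.33 kJ/s
aphids: 9.5/18 = 0.528 kJ/s
large caterpillars: 4.5/19 = 0.237 kJ/s
weevils: 2.5/14 = 0.179 kJ/s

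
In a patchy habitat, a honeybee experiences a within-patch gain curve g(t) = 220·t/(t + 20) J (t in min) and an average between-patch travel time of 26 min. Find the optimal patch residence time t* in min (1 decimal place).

Optimal t* satisfies g'(t*) = g(t*)/(T + t*).
g'(t) = 220·20/(t + 20)². Setting 220·20/(t+20)² = 220t/[(t+20)(26+t)] gives 20(26+t) = t(t+20), so t² = 20×26 = 520.
t* = √520 = 22.8 min.

22.8 min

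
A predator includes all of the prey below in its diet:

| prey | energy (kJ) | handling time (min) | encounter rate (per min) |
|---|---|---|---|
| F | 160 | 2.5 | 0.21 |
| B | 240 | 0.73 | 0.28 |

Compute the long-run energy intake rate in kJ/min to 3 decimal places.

58.286 kJ/min

R = Σλ_iE_i / (1 + Σλ_ih_i)
Numerator: 0.21×160 + 0.28×240 = 100.8
Denominator: 1 + 0.21×2.5 + 0.28×0.73 = 1.729
R = 100.8/1.729 = 58.29 kJ/min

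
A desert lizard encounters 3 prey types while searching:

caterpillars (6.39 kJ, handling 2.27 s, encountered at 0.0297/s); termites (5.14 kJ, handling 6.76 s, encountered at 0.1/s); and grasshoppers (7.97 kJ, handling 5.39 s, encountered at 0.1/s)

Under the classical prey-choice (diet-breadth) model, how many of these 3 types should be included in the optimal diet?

Profitabilities (E/h, kJ/s): caterpillars 2.81, grasshoppers 1.48, termites 0.76. Add prey in this order while the next type's profitability exceeds the intake rate on those already taken.
Rate on top 1: 0.1778. grasshoppers: 1.48 > 0.1778 → include.
Rate on top 2: 0.6143. termites: 0.76 > 0.6143 → include.
Optimal diet: caterpillars, grasshoppers, termites — 3 of 3 types.

3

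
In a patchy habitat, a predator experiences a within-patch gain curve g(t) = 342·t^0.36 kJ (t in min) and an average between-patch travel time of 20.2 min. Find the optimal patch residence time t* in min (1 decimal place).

11.4 min

Optimal t* satisfies g'(t*) = g(t*)/(T + t*).
g'(t) = 0.36·342·t^-0.64. Setting 0.36·342·t^-0.64 = 342·t^0.36/(20.2+t) gives 0.36(20.2+t) = t, so 0.64·t = 0.36×20.2.
t* = 0.36×20.2/0.64 = 11.36 min.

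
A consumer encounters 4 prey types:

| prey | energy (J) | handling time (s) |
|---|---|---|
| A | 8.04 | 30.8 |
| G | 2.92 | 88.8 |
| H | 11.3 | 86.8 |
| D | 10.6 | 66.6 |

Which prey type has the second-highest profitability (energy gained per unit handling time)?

D

Profitability E/h (J/s): A = 8.04/30.8 = 0.261, G = 2.92/88.8 = 0.0329, H = 11.3/86.8 = 0.13, D = 10.6/66.6 = 0.159.
Ranked: A > D > H > G.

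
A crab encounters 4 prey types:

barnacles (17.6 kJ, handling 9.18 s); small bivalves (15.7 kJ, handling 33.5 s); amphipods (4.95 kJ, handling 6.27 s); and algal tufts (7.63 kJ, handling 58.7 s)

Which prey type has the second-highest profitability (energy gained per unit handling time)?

amphipods

Profitability E/h (kJ/s): barnacles = 17.6/9.18 = 1.92, small bivalves = 15.7/33.5 = 0.469, amphipods = 4.95/6.27 = 0.789, algal tufts = 7.63/58.7 = 0.13.
Ranked: barnacles > amphipods > small bivalves > algal tufts.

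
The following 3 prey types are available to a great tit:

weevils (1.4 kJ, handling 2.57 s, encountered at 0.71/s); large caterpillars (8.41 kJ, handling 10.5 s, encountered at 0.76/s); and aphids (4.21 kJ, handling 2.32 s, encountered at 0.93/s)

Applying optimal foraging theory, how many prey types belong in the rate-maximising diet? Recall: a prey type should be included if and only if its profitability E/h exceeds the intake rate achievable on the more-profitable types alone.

1

E/h in descending order: aphids 1.81, large caterpillars 0.801, weevils 0.545 kJ/s. The optimal diet is the largest prefix of this list for which every included type satisfies E_i/h_i > R on the types above it.
Rate on top 1: 1.24. large caterpillars: 0.801 < 1.24 → exclude; stop.
Optimal diet: aphids — 1 of 3 types.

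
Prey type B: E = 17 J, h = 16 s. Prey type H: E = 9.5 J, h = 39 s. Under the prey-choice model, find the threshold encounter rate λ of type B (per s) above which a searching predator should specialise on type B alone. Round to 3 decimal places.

Drop type H once their profitability E₂/h₂ falls below the rate achievable on type B alone: E₂/h₂ = λE₁/(1 + λh₁).
Solve for λ: λE₁h₂ = E₂(1 + λh₁) → λ(E₁h₂ − E₂h₁) = E₂ → λ = E₂/(E₁h₂ − E₂h₁).
λ = 9.5/(17×39 − 9.5×16) = 9.5/511 = 0.01859 per s.

0.019 per s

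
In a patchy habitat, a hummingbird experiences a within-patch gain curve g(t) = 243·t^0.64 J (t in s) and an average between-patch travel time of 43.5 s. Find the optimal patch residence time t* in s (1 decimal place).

Optimal t* satisfies g'(t*) = g(t*)/(T + t*).
g'(t) = 0.64·243·t^-0.36. Setting 0.64·243·t^-0.36 = 243·t^0.64/(43.5+t) gives 0.64(43.5+t) = t, so 0.36·t = 0.64×43.5.
t* = 0.64×43.5/0.36 = 77.33 s.

77.3 s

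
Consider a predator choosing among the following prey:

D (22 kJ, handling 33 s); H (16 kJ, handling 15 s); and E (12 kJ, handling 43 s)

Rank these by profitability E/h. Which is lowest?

E

Profitability E/h (kJ/s): D = 22/33 = 0.667, H = 16/15 = 1.07, E = 12/43 = 0.279.
Ranked: H > D > E.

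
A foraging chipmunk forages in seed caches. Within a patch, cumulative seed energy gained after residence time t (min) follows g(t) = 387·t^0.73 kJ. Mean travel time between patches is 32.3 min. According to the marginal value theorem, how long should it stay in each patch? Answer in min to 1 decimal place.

87.3 min

Maximise g(t)/(T+t): set derivative to zero → g'(t)(T+t) = g(t).
g'(t) = 0.73·387·t^-0.27. Setting 0.73·387·t^-0.27 = 387·t^0.73/(32.3+t) gives 0.73(32.3+t) = t, so 0.27·t = 0.73×32.3.
t* = 0.73×32.3/0.27 = 87.33 min.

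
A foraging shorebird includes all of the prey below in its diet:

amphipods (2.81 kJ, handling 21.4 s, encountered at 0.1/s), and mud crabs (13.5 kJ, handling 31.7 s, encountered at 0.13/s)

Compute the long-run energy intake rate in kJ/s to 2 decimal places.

0.28 kJ/s

Energy encountered per unit search time: 0.1×2.81 + 0.13×13.5 = 2.036 kJ/s.
Handling time per unit search time: 0.1×21.4 + 0.13×31.7 = 6.261.
Rate = 2.036/(1 + 6.261) = 0.2804 kJ/s.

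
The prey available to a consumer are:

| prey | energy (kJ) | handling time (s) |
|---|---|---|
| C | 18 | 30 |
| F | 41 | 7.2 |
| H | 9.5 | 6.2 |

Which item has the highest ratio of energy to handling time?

In descending order of E/h:
F: 41/7.2 = 5.69 kJ/s
H: 9.5/6.2 = 1.53 kJ/s
C: 18/30 = 0.6 kJ/s

F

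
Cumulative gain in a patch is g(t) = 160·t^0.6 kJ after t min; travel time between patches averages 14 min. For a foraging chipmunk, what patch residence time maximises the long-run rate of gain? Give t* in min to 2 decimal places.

21.00 min

Optimal t* satisfies g'(t*) = g(t*)/(T + t*).
g'(t) = 0.6·160·t^-0.4. Setting 0.6·160·t^-0.4 = 160·t^0.6/(14+t) gives 0.6(14+t) = t, so 0.40·t = 0.6×14.
t* = 0.6×14/0.40 = 21 min.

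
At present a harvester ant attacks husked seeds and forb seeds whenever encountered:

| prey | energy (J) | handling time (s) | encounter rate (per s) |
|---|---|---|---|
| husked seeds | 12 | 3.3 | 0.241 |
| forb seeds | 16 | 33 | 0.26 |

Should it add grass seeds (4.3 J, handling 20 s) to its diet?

No

Intake rate on the current diet: R = (0.241×12 + 0.26×16) / (1 + 0.241×3.3 + 0.26×33) = 7.052/10.38 = 0.6797 J/s.
Profitability of grass seeds: 4.3/20 = 0.215 J/s.
0.215 < 0.6797, so adding grass seeds would lower the average — exclude it.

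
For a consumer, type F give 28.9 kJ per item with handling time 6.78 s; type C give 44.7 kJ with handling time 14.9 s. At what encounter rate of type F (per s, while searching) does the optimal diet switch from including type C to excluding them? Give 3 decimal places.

0.350 per s

The zero-one rule: include type C iff E₂/h₂ > λE₁/(1+λh₁). Equality gives the switch point.
λE₁h₂ = E₂ + λE₂h₁ ⇒ λ = E₂/(E₁h₂ − E₂h₁) = 44.7/(430.6 − 303.1) = 0.3505 per s.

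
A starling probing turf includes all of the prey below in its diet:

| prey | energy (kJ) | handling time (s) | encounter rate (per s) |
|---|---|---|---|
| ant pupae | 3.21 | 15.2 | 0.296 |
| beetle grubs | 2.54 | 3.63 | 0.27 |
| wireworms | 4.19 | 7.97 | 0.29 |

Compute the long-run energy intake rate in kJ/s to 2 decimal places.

R = Σλ_iE_i / (1 + Σλ_ih_i)
Numerator: 0.296×3.21 + 0.27×2.54 + 0.29×4.19 = 2.851
Denominator: 1 + 0.296×15.2 + 0.27×3.63 + 0.29×7.97 = 8.791
R = 2.851/8.791 = 0.3243 kJ/s

0.32 kJ/s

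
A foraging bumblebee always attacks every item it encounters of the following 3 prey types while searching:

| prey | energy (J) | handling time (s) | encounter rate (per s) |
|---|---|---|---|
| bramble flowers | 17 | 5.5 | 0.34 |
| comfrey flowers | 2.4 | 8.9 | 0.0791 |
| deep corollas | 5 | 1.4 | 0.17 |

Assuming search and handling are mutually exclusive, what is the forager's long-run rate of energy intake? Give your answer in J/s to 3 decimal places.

1.789 J/s

Energy encountered per unit search time: 0.34×17 + 0.0791×2.4 + 0.17×5 = 6.82 J/s.
Handling time per unit search time: 0.34×5.5 + 0.0791×8.9 + 0.17×1.4 = 2.812.
Rate = 6.82/(1 + 2.812) = 1.789 J/s.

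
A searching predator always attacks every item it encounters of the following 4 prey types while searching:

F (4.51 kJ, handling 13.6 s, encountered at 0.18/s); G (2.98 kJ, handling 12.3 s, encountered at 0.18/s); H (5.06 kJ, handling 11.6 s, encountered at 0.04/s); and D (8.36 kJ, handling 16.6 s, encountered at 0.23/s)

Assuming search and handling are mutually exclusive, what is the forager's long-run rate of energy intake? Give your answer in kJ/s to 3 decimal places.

R = Σλ_iE_i / (1 + Σλ_ih_i)
Numerator: 0.18×4.51 + 0.18×2.98 + 0.04×5.06 + 0.23×8.36 = 3.473
Denominator: 1 + 0.18×13.6 + 0.18×12.3 + 0.04×11.6 + 0.23×16.6 = 9.944
R = 3.473/9.944 = 0.3493 kJ/s

0.349 kJ/s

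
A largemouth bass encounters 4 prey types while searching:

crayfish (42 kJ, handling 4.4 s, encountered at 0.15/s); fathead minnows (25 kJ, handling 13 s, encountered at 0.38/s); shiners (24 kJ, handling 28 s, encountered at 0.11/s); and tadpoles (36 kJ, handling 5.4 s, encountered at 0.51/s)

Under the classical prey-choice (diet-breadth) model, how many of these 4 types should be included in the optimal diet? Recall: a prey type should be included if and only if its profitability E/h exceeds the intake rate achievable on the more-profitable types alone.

E/h in descending order: crayfish 9.55, tadpoles 6.67, fathead minnows 1.92, shiners 0.857 kJ/s. The optimal diet is the largest prefix of this list for which every included type satisfies E_i/h_i > R on the types above it.
Rate on top 1: 3.795. tadpoles: 6.67 > 3.795 → include.
Rate on top 2: 5.587. fathead minnows: 1.92 < 5.587 → exclude; stop.
Optimal diet: crayfish, tadpoles — 2 of 4 types.

2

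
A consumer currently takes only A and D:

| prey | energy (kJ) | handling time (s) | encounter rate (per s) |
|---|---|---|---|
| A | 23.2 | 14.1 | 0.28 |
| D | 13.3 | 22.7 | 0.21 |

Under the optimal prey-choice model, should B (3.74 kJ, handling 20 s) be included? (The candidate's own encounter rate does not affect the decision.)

No

On A and D alone, R = ΣλE/(1+Σλh) = 9.289/9.715 = 0.9562 kJ/s.
B: E/h = 3.74/20 = 0.187 kJ/s.
Since 0.187 < R, time spent handling B is better spent searching.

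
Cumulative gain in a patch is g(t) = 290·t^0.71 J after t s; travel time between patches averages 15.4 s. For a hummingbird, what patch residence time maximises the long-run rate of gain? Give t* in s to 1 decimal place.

37.7 s

Maximise g(t)/(T+t): set derivative to zero → g'(t)(T+t) = g(t).
g'(t) = 0.71·290·t^-0.29. Setting 0.71·290·t^-0.29 = 290·t^0.71/(15.4+t) gives 0.71(15.4+t) = t, so 0.29·t = 0.71×15.4.
t* = 0.71×15.4/0.29 = 37.7 s.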